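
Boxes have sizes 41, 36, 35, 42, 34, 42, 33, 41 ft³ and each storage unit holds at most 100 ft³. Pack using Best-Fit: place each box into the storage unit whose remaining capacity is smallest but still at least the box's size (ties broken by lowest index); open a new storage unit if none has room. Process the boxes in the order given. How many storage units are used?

4

storage unit 1: place 41 ft³, 59 ft³ left
storage unit 1: place 36 ft³, 23 ft³ left
storage unit 2: place 35 ft³, 65 ft³ left
storage unit 2: place 42 ft³, 23 ft³ left
storage unit 3: place 34 ft³, 66 ft³ left
storage unit 3: place 42 ft³, 24 ft³ left
storage unit 4: place 33 ft³, 67 ft³ left
storage unit 4: place 41 ft³, 26 ft³ left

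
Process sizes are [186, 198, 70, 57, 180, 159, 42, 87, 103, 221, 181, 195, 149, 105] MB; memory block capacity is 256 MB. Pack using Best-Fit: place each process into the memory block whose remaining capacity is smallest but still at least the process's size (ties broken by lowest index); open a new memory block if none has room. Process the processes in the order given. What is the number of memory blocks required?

9 memory blocks

Put 186 MB in memory block 1; 70 MB remain.
Put 198 MB in memory block 2; 58 MB remain.
Put 70 MB in memory block 1; 0 MB remain.
Put 57 MB in memory block 2; 1 MB remain.
Put 180 MB in memory block 3; 76 MB remain.
Put 159 MB in memory block 4; 97 MB remain.
Put 42 MB in memory block 3; 34 MB remain.
Put 87 MB in memory block 4; 10 MB remain.
Put 103 MB in memory block 5; 153 MB remain.
Put 221 MB in memory block 6; 35 MB remain.
Put 181 MB in memory block 7; 75 MB remain.
Put 195 MB in memory block 8; 61 MB remain.
Put 149 MB in memory block 5; 4 MB remain.
Put 105 MB in memory block 9; 151 MB remain.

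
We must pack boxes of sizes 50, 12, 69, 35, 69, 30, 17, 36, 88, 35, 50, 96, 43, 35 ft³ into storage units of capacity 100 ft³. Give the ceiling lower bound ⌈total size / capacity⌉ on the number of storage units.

Total size = 50 + 12 + 69 + 35 + 69 + 30 + 17 + 36 + 88 + 35 + 50 + 96 + 43 + 35 = 665 ft³.
⌈665 / 100⌉ = 7.

7 storage units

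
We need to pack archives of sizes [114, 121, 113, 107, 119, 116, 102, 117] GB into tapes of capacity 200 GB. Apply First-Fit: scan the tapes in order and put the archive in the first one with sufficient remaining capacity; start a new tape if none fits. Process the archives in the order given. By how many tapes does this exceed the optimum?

First-Fit: [114] [121] [113] [107] [119] [116] [102] [117] → 8 tapes.
8 archives exceed 100 GB (half the capacity), and no two of those can share a tape, so at least 8 tapes are needed.
So 8 is already optimal.

0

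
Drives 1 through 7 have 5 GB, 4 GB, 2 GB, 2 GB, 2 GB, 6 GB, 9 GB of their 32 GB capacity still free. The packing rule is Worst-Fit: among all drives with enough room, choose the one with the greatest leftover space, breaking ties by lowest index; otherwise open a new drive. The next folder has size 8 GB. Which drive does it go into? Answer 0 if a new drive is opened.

7

Drives with room: drive 7 (9 GB).
Most room is drive 7 with 9 GB free.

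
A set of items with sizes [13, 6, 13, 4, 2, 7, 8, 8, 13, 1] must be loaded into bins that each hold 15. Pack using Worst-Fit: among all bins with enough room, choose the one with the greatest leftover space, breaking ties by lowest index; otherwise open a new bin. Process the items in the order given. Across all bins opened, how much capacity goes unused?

15

Put 13 in bin 1; 2 remain.
Put 6 in bin 2; 9 remain.
Put 13 in bin 3; 2 remain.
Put 4 in bin 2; 5 remain.
Put 2 in bin 2; 3 remain.
Put 7 in bin 4; 8 remain.
Put 8 in bin 4; 0 remain.
Put 8 in bin 5; 7 remain.
Put 13 in bin 6; 2 remain.
Put 1 in bin 5; 6 remain.
6 bins × 15 = 90; used 75; unused 15.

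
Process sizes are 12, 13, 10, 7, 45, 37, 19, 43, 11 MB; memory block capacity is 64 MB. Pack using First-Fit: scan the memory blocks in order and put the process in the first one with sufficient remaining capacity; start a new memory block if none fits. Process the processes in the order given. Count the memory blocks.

4 memory blocks

12 MB → memory block 1 (remaining 52 MB)
13 MB → memory block 1 (remaining 39 MB)
10 MB → memory block 1 (remaining 29 MB)
7 MB → memory block 1 (remaining 22 MB)
45 MB → memory block 2 (remaining 19 MB)
37 MB → memory block 3 (remaining 27 MB)
19 MB → memory block 1 (remaining 3 MB)
43 MB → memory block 4 (remaining 21 MB)
11 MB → memory block 2 (remaining 8 MB)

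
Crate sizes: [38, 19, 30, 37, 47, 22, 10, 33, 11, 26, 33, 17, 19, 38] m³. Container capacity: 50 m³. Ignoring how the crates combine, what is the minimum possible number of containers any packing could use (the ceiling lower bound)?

8 containers

Total size = 38 + 19 + 30 + 37 + 47 + 22 + 10 + 33 + 11 + 26 + 33 + 17 + 19 + 38 = 380 m³.
⌈380 / 50⌉ = 8.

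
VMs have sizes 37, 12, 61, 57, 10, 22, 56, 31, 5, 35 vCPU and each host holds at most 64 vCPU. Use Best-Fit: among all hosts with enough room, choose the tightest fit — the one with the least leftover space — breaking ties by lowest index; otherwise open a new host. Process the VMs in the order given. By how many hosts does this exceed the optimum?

Best-Fit: [37,12,10,5] [61] [57] [22,31] [56] [35] → 6 hosts.
Total size 326 vCPU; any packing needs at least ⌈326/64⌉ = 6 hosts.
So 6 is already optimal.

0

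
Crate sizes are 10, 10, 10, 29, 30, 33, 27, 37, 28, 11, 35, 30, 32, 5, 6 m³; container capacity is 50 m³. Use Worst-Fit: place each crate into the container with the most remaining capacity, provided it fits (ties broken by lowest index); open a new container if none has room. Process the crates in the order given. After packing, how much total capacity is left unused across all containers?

container 1: place 10 m³, 40 m³ left
container 1: place 10 m³, 30 m³ left
container 1: place 10 m³, 20 m³ left
container 2: place 29 m³, 21 m³ left
container 3: place 30 m³, 20 m³ left
container 4: place 33 m³, 17 m³ left
container 5: place 27 m³, 23 m³ left
container 6: place 37 m³, 13 m³ left
container 7: place 28 m³, 22 m³ left
container 5: place 11 m³, 12 m³ left
container 8: place 35 m³, 15 m³ left
container 9: place 30 m³, 20 m³ left
container 10: place 32 m³, 18 m³ left
container 7: place 5 m³, 17 m³ left
container 2: place 6 m³, 15 m³ left
10 containers × 50 m³ = 500 m³; used 333 m³; unused 167 m³.

167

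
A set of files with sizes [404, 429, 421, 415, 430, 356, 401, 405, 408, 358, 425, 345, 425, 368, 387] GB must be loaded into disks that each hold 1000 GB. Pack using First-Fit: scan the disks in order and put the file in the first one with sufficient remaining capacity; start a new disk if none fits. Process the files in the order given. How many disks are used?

8

404 GB → disk 1 (remaining 596 GB)
429 GB → disk 1 (remaining 167 GB)
421 GB → disk 2 (remaining 579 GB)
415 GB → disk 2 (remaining 164 GB)
430 GB → disk 3 (remaining 570 GB)
356 GB → disk 3 (remaining 214 GB)
401 GB → disk 4 (remaining 599 GB)
405 GB → disk 4 (remaining 194 GB)
408 GB → disk 5 (remaining 592 GB)
358 GB → disk 5 (remaining 234 GB)
425 GB → disk 6 (remaining 575 GB)
345 GB → disk 6 (remaining 230 GB)
425 GB → disk 7 (remaining 575 GB)
368 GB → disk 7 (remaining 207 GB)
387 GB → disk 8 (remaining 613 GB)
Final disks: [404,429] [421,415] [430,356] [401,405] [408,358] [425,345] [425,368] [387].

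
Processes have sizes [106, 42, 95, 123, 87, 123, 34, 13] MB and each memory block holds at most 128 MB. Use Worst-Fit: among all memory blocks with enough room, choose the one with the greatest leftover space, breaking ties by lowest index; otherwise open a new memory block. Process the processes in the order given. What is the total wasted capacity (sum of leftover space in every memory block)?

106 MB → memory block 1 (remaining 22 MB)
42 MB → memory block 2 (remaining 86 MB)
95 MB → memory block 3 (remaining 33 MB)
123 MB → memory block 4 (remaining 5 MB)
87 MB → memory block 5 (remaining 41 MB)
123 MB → memory block 6 (remaining 5 MB)
34 MB → memory block 2 (remaining 52 MB)
13 MB → memory block 2 (remaining 39 MB)
6 memory blocks × 128 MB = 768 MB; used 623 MB; unused 145 MB.

145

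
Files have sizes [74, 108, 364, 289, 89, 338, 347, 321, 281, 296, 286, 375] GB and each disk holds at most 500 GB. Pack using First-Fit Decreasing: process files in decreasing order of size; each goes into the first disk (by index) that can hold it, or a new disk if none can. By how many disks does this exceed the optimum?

First-Fit Decreasing: [375,108] [364,89] [347,74] [338] [321] [296] [289] [286] [281] → 9 disks.
9 files exceed 250 GB (half the capacity), and no two of those can share a disk, so at least 9 disks are needed.
So 9 is already optimal.

0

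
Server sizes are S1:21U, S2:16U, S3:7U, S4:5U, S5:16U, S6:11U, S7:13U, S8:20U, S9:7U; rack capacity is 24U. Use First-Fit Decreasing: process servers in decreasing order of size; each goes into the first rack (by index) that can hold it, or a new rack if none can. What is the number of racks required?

6 racks

Sorted descending: 21, 20, 16, 16, 13, 11, 7, 7, 5.
Put 21U in rack 1; 3U remain.
Put 20U in rack 2; 4U remain.
Put 16U in rack 3; 8U remain.
Put 16U in rack 4; 8U remain.
Put 13U in rack 5; 11U remain.
Put 11U in rack 5; 0U remain.
Put 7U in rack 3; 1U remain.
Put 7U in rack 4; 1U remain.
Put 5U in rack 6; 19U remain.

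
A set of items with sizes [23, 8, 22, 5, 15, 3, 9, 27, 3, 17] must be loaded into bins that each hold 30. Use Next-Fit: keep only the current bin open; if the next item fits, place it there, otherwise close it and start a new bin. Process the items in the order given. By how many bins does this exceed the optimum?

1

Next-Fit: [23] [8,22] [5,15,3] [9] [27,3] [17] → 6 bins.
Total size 132; any packing needs at least ⌈132/30⌉ = 5 bins.
An optimal packing achieves that bound: [27,3] [23,5] [22,8] [17,9,3] [15] → 5 bins.
Excess: 6 − 5 = 1.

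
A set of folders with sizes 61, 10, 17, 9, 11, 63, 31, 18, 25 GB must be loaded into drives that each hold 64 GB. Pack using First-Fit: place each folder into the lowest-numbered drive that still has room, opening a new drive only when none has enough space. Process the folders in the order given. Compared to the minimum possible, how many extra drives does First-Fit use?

First-Fit: [61] [10,17,9,11] [63] [31,18] [25] → 5 drives.
Total size 245 GB; any packing needs at least ⌈245/64⌉ = 4 drives.
An optimal packing achieves that bound: [63] [61] [31,18,11] [25,17,10,9] → 4 drives.
Excess: 5 − 4 = 1.

1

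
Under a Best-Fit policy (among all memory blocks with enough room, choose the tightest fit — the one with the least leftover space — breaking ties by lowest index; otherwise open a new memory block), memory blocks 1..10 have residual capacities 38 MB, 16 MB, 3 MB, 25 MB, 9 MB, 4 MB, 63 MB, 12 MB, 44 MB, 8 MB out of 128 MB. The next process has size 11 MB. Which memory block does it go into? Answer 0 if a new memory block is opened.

8

Memory blocks with room: memory block 1 (38 MB), memory block 2 (16 MB), memory block 4 (25 MB), memory block 7 (63 MB), memory block 8 (12 MB), memory block 9 (44 MB).
Tightest fit is memory block 8 with 12 MB free.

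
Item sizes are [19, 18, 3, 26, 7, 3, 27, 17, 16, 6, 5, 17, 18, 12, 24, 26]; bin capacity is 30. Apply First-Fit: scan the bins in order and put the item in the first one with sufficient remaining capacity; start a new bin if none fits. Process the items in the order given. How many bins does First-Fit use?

10 bins

bin 1: place 19, 11 left
bin 2: place 18, 12 left
bin 1: place 3, 8 left
bin 3: place 26, 4 left
bin 1: place 7, 1 left
bin 2: place 3, 9 left
bin 4: place 27, 3 left
bin 5: place 17, 13 left
bin 6: place 16, 14 left
bin 2: place 6, 3 left
bin 5: place 5, 8 left
bin 7: place 17, 13 left
bin 8: place 18, 12 left
bin 6: place 12, 2 left
bin 9: place 24, 6 left
bin 10: place 26, 4 left
Final bins: [19,3,7] [18,3,6] [26] [27] [17,5] [16,12] [17] [18] [24] [26].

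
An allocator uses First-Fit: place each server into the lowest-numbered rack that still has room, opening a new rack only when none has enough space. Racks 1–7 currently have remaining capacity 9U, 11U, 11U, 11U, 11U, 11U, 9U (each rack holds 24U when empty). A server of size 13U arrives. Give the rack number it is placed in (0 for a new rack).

No rack has ≥ 13U free, so a new rack is opened.

0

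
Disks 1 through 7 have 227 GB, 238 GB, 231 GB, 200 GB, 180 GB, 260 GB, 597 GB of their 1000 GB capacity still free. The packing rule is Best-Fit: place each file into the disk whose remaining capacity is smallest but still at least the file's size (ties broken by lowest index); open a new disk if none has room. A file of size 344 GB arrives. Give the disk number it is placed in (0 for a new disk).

7

Disks with room: disk 7 (597 GB).
Tightest fit is disk 7 with 597 GB free.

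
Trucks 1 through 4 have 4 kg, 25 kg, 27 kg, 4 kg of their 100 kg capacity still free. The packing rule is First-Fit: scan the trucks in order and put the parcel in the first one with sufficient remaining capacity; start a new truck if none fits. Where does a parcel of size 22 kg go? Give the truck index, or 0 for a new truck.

2

Trucks with room: truck 2 (25 kg), truck 3 (27 kg).
The first with room is truck 2.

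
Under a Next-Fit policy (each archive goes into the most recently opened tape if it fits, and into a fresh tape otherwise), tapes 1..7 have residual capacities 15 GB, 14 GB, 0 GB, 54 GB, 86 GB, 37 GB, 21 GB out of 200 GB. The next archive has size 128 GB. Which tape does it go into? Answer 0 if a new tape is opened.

0

Next-Fit only looks at tape 7, which has 21 GB free.
128 GB does not fit, so a new tape is opened.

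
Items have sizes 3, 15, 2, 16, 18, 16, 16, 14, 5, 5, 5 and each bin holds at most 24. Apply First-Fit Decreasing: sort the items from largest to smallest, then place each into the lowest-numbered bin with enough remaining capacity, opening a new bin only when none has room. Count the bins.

6 bins

Sorted descending: 18, 16, 16, 16, 15, 14, 5, 5, 5, 3, 2.
bin 1: place 18, 6 left
bin 2: place 16, 8 left
bin 3: place 16, 8 left
bin 4: place 16, 8 left
bin 5: place 15, 9 left
bin 6: place 14, 10 left
bin 1: place 5, 1 left
bin 2: place 5, 3 left
bin 3: place 5, 3 left
bin 2: place 3, 0 left
bin 3: place 2, 1 left
Final bins: [18,5] [16,5,3] [16,5,2] [16] [15] [14].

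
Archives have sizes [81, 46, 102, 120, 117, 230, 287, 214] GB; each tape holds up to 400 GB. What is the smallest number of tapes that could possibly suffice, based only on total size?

Total size = 81 + 46 + 102 + 120 + 117 + 230 + 287 + 214 = 1197 GB.
⌈1197 / 400⌉ = 3.

3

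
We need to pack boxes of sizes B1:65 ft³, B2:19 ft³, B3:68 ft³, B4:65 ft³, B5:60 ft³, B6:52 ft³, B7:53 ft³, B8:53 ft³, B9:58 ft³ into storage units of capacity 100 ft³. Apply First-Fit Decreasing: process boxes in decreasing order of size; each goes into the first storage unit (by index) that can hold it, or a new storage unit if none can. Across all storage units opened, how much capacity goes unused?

307

Sorted descending: 68, 65, 65, 60, 58, 53, 53, 52, 19.
storage unit 1: place 68 ft³, 32 ft³ left
storage unit 2: place 65 ft³, 35 ft³ left
storage unit 3: place 65 ft³, 35 ft³ left
storage unit 4: place 60 ft³, 40 ft³ left
storage unit 5: place 58 ft³, 42 ft³ left
storage unit 6: place 53 ft³, 47 ft³ left
storage unit 7: place 53 ft³, 47 ft³ left
storage unit 8: place 52 ft³, 48 ft³ left
storage unit 1: place 19 ft³, 13 ft³ left
8 storage units × 100 ft³ = 800 ft³; used 493 ft³; unused 307 ft³.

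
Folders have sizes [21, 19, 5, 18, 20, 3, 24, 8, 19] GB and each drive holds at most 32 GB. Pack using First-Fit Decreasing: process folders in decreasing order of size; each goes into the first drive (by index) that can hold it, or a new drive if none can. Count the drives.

Sorted descending: 24, 21, 20, 19, 19, 18, 8, 5, 3.
24 GB → drive 1 (remaining 8 GB)
21 GB → drive 2 (remaining 11 GB)
20 GB → drive 3 (remaining 12 GB)
19 GB → drive 4 (remaining 13 GB)
19 GB → drive 5 (remaining 13 GB)
18 GB → drive 6 (remaining 14 GB)
8 GB → drive 1 (remaining 0 GB)
5 GB → drive 2 (remaining 6 GB)
3 GB → drive 2 (remaining 3 GB)
Final drives: [24,8] [21,5,3] [20] [19] [19] [18].

6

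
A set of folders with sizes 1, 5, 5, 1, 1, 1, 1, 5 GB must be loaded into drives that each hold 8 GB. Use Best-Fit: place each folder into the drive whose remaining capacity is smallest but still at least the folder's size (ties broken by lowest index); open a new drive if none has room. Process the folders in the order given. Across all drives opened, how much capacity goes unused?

1 GB → drive 1 (remaining 7 GB)
5 GB → drive 1 (remaining 2 GB)
5 GB → drive 2 (remaining 3 GB)
1 GB → drive 1 (remaining 1 GB)
1 GB → drive 1 (remaining 0 GB)
1 GB → drive 2 (remaining 2 GB)
1 GB → drive 2 (remaining 1 GB)
5 GB → drive 3 (remaining 3 GB)
3 drives × 8 GB = 24 GB; used 20 GB; unused 4 GB.

4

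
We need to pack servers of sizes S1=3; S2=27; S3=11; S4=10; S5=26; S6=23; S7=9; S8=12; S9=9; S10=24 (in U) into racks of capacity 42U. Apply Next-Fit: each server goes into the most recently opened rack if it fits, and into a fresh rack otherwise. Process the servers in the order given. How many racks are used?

rack 1: place S1 (3U), 39U left
rack 1: place S2 (27U), 12U left
rack 1: place S3 (11U), 1U left
rack 2: place S4 (10U), 32U left
rack 2: place S5 (26U), 6U left
rack 3: place S6 (23U), 19U left
rack 3: place S7 (9U), 10U left
rack 4: place S8 (12U), 30U left
rack 4: place S9 (9U), 21U left
rack 5: place S10 (24U), 18U left
Final racks: [3,27,11] [10,26] [23,9] [12,9] [24].

5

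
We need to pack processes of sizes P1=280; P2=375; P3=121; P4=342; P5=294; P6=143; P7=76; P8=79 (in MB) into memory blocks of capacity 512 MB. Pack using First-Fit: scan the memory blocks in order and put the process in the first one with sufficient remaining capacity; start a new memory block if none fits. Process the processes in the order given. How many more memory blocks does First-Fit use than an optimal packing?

First-Fit: [280,121,76] [375,79] [342,143] [294] → 4 memory blocks.
Total size 1710 MB; any packing needs at least ⌈1710/512⌉ = 4 memory blocks.
So 4 is already optimal.

0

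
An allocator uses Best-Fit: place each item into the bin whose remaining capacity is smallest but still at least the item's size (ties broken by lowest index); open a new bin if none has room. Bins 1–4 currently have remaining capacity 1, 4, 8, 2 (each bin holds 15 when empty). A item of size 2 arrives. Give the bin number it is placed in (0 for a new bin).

Bins with room: bin 2 (4), bin 3 (8), bin 4 (2).
Tightest fit is bin 4 with 2 free.

4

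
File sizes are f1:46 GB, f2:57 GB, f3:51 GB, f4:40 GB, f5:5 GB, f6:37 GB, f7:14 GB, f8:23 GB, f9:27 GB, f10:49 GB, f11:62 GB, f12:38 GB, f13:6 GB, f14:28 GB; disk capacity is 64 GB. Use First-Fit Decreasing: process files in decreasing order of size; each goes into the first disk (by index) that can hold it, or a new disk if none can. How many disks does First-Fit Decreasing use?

Sorted descending: 62, 57, 51, 49, 46, 40, 38, 37, 28, 27, 23, 14, 6, 5.
62 GB → disk 1 (remaining 2 GB)
57 GB → disk 2 (remaining 7 GB)
51 GB → disk 3 (remaining 13 GB)
49 GB → disk 4 (remaining 15 GB)
46 GB → disk 5 (remaining 18 GB)
40 GB → disk 6 (remaining 24 GB)
38 GB → disk 7 (remaining 26 GB)
37 GB → disk 8 (remaining 27 GB)
28 GB → disk 9 (remaining 36 GB)
27 GB → disk 8 (remaining 0 GB)
23 GB → disk 6 (remaining 1 GB)
14 GB → disk 4 (remaining 1 GB)
6 GB → disk 2 (remaining 1 GB)
5 GB → disk 3 (remaining 8 GB)

9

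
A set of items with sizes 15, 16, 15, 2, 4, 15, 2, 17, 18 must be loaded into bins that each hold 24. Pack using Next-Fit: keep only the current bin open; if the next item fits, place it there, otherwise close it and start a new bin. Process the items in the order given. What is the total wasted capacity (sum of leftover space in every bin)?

40

bin 1: place 15, 9 left
bin 2: place 16, 8 left
bin 3: place 15, 9 left
bin 3: place 2, 7 left
bin 3: place 4, 3 left
bin 4: place 15, 9 left
bin 4: place 2, 7 left
bin 5: place 17, 7 left
bin 6: place 18, 6 left
6 bins × 24 = 144; used 104; unused 40.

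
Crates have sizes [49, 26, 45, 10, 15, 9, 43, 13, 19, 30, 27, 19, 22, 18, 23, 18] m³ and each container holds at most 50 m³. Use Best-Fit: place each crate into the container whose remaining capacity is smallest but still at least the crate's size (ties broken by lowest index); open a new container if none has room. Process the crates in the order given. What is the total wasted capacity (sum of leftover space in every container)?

Put 49 m³ in container 1; 1 m³ remain.
Put 26 m³ in container 2; 24 m³ remain.
Put 45 m³ in container 3; 5 m³ remain.
Put 10 m³ in container 2; 14 m³ remain.
Put 15 m³ in container 4; 35 m³ remain.
Put 9 m³ in container 2; 5 m³ remain.
Put 43 m³ in container 5; 7 m³ remain.
Put 13 m³ in container 4; 22 m³ remain.
Put 19 m³ in container 4; 3 m³ remain.
Put 30 m³ in container 6; 20 m³ remain.
Put 27 m³ in container 7; 23 m³ remain.
Put 19 m³ in container 6; 1 m³ remain.
Put 22 m³ in container 7; 1 m³ remain.
Put 18 m³ in container 8; 32 m³ remain.
Put 23 m³ in container 8; 9 m³ remain.
Put 18 m³ in container 9; 32 m³ remain.
9 containers × 50 m³ = 450 m³; used 386 m³; unused 64 m³.

64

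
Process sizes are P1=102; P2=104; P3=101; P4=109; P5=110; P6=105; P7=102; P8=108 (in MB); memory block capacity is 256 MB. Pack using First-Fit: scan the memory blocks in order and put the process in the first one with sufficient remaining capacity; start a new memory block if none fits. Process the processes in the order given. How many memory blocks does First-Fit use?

P1 (102 MB) → memory block 1 (remaining 154 MB)
P2 (104 MB) → memory block 1 (remaining 50 MB)
P3 (101 MB) → memory block 2 (remaining 155 MB)
P4 (109 MB) → memory block 2 (remaining 46 MB)
P5 (110 MB) → memory block 3 (remaining 146 MB)
P6 (105 MB) → memory block 3 (remaining 41 MB)
P7 (102 MB) → memory block 4 (remaining 154 MB)
P8 (108 MB) → memory block 4 (remaining 46 MB)

4 memory blocks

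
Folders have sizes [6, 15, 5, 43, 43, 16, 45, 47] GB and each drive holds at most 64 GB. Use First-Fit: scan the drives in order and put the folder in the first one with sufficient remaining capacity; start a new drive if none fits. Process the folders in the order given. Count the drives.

5

drive 1: place 6 GB, 58 GB left
drive 1: place 15 GB, 43 GB left
drive 1: place 5 GB, 38 GB left
drive 2: place 43 GB, 21 GB left
drive 3: place 43 GB, 21 GB left
drive 1: place 16 GB, 22 GB left
drive 4: place 45 GB, 19 GB left
drive 5: place 47 GB, 17 GB left
Final drives: [6,15,5,16] [43] [43] [45] [47].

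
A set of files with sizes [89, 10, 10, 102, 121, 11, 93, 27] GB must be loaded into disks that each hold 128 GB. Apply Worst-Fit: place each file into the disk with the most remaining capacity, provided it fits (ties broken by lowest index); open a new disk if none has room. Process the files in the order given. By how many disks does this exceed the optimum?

0

Worst-Fit: [89,10,10] [102,11] [121] [93,27] → 4 disks.
Total size 463 GB; any packing needs at least ⌈463/128⌉ = 4 disks.
So 4 is already optimal.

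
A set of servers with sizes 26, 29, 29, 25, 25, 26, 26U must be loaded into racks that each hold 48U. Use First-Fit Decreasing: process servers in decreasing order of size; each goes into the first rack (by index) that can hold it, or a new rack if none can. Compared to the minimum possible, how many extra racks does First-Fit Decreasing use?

0

First-Fit Decreasing: [29] [29] [26] [26] [26] [25] [25] → 7 racks.
7 servers exceed 24U (half the capacity), and no two of those can share a rack, so at least 7 racks are needed.
So 7 is already optimal.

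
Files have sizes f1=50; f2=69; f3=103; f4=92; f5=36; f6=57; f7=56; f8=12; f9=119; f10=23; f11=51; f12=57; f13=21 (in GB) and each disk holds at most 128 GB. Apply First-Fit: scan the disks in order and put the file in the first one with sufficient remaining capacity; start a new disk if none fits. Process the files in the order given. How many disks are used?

f1 (50 GB) → disk 1 (remaining 78 GB)
f2 (69 GB) → disk 1 (remaining 9 GB)
f3 (103 GB) → disk 2 (remaining 25 GB)
f4 (92 GB) → disk 3 (remaining 36 GB)
f5 (36 GB) → disk 3 (remaining 0 GB)
f6 (57 GB) → disk 4 (remaining 71 GB)
f7 (56 GB) → disk 4 (remaining 15 GB)
f8 (12 GB) → disk 2 (remaining 13 GB)
f9 (119 GB) → disk 5 (remaining 9 GB)
f10 (23 GB) → disk 6 (remaining 105 GB)
f11 (51 GB) → disk 6 (remaining 54 GB)
f12 (57 GB) → disk 7 (remaining 71 GB)
f13 (21 GB) → disk 6 (remaining 33 GB)

7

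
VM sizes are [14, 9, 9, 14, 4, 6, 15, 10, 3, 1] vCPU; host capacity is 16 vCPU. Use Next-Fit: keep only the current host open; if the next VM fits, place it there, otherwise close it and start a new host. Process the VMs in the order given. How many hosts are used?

7 hosts

host 1: place 14 vCPU, 2 vCPU left
host 2: place 9 vCPU, 7 vCPU left
host 3: place 9 vCPU, 7 vCPU left
host 4: place 14 vCPU, 2 vCPU left
host 5: place 4 vCPU, 12 vCPU left
host 5: place 6 vCPU, 6 vCPU left
host 6: place 15 vCPU, 1 vCPU left
host 7: place 10 vCPU, 6 vCPU left
host 7: place 3 vCPU, 3 vCPU left
host 7: place 1 vCPU, 2 vCPU left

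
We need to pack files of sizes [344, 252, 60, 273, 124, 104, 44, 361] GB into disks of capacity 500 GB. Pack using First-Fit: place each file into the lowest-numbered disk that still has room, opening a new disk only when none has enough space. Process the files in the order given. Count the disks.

4 disks

344 GB → disk 1 (remaining 156 GB)
252 GB → disk 2 (remaining 248 GB)
60 GB → disk 1 (remaining 96 GB)
273 GB → disk 3 (remaining 227 GB)
124 GB → disk 2 (remaining 124 GB)
104 GB → disk 2 (remaining 20 GB)
44 GB → disk 1 (remaining 52 GB)
361 GB → disk 4 (remaining 139 GB)
Final disks: [344,60,44] [252,124,104] [273] [361].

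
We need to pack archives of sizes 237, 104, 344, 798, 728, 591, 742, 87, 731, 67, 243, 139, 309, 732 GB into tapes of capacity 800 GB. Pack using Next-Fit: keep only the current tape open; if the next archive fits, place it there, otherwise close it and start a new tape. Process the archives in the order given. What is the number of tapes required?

Put 237 GB in tape 1; 563 GB remain.
Put 104 GB in tape 1; 459 GB remain.
Put 344 GB in tape 1; 115 GB remain.
Put 798 GB in tape 2; 2 GB remain.
Put 728 GB in tape 3; 72 GB remain.
Put 591 GB in tape 4; 209 GB remain.
Put 742 GB in tape 5; 58 GB remain.
Put 87 GB in tape 6; 713 GB remain.
Put 731 GB in tape 7; 69 GB remain.
Put 67 GB in tape 7; 2 GB remain.
Put 243 GB in tape 8; 557 GB remain.
Put 139 GB in tape 8; 418 GB remain.
Put 309 GB in tape 8; 109 GB remain.
Put 732 GB in tape 9; 68 GB remain.
Final tapes: [237,104,344] [798] [728] [591] [742] [87] [731,67] [243,139,309] [732].

9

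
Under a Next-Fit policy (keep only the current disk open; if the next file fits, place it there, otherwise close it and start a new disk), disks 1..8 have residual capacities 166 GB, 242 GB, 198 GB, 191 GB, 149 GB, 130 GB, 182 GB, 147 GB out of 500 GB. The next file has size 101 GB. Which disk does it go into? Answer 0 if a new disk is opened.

8

Next-Fit only looks at disk 8, which has 147 GB free.
101 GB fits there.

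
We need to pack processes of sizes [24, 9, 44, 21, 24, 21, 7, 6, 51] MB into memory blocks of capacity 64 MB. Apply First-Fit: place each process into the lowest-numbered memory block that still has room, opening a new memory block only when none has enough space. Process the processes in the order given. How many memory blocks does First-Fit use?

memory block 1: place 24 MB, 40 MB left
memory block 1: place 9 MB, 31 MB left
memory block 2: place 44 MB, 20 MB left
memory block 1: place 21 MB, 10 MB left
memory block 3: place 24 MB, 40 MB left
memory block 3: place 21 MB, 19 MB left
memory block 1: place 7 MB, 3 MB left
memory block 2: place 6 MB, 14 MB left
memory block 4: place 51 MB, 13 MB left

4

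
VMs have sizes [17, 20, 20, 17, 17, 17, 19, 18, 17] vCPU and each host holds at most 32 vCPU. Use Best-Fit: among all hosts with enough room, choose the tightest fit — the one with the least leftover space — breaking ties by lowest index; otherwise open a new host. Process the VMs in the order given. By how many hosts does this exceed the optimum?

Best-Fit: [17] [20] [20] [17] [17] [17] [19] [18] [17] → 9 hosts.
9 VMs exceed 16 vCPU (half the capacity), and no two of those can share a host, so at least 9 hosts are needed.
So 9 is already optimal.

0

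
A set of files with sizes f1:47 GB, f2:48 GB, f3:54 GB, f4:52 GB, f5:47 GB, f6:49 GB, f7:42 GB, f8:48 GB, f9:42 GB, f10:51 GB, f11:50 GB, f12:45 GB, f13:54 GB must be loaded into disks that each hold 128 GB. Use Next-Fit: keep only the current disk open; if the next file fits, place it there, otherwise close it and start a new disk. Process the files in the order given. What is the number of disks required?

f1 (47 GB) → disk 1 (remaining 81 GB)
f2 (48 GB) → disk 1 (remaining 33 GB)
f3 (54 GB) → disk 2 (remaining 74 GB)
f4 (52 GB) → disk 2 (remaining 22 GB)
f5 (47 GB) → disk 3 (remaining 81 GB)
f6 (49 GB) → disk 3 (remaining 32 GB)
f7 (42 GB) → disk 4 (remaining 86 GB)
f8 (48 GB) → disk 4 (remaining 38 GB)
f9 (42 GB) → disk 5 (remaining 86 GB)
f10 (51 GB) → disk 5 (remaining 35 GB)
f11 (50 GB) → disk 6 (remaining 78 GB)
f12 (45 GB) → disk 6 (remaining 33 GB)
f13 (54 GB) → disk 7 (remaining 74 GB)
Final disks: [47,48] [54,52] [47,49] [42,48] [42,51] [50,45] [54].

7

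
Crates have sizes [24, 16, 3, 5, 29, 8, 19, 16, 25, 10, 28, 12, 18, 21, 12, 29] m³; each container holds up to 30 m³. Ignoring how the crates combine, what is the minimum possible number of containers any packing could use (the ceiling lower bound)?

Total size = 24 + 16 + 3 + 5 + 29 + 8 + 19 + 16 + 25 + 10 + 28 + 12 + 18 + 21 + 12 + 29 = 275 m³.
⌈275 / 30⌉ = 10.

10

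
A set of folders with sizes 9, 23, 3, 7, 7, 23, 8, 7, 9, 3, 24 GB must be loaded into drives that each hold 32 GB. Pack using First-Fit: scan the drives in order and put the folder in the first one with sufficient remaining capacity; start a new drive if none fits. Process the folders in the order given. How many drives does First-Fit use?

9 GB → drive 1 (remaining 23 GB)
23 GB → drive 1 (remaining 0 GB)
3 GB → drive 2 (remaining 29 GB)
7 GB → drive 2 (remaining 22 GB)
7 GB → drive 2 (remaining 15 GB)
23 GB → drive 3 (remaining 9 GB)
8 GB → drive 2 (remaining 7 GB)
7 GB → drive 2 (remaining 0 GB)
9 GB → drive 3 (remaining 0 GB)
3 GB → drive 4 (remaining 29 GB)
24 GB → drive 4 (remaining 5 GB)
Final drives: [9,23] [3,7,7,8,7] [23,9] [3,24].

4 drives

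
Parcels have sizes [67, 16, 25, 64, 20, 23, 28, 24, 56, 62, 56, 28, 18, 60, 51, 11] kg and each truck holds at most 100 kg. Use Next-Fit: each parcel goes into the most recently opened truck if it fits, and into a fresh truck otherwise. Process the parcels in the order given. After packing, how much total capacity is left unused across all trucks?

191

67 kg → truck 1 (remaining 33 kg)
16 kg → truck 1 (remaining 17 kg)
25 kg → truck 2 (remaining 75 kg)
64 kg → truck 2 (remaining 11 kg)
20 kg → truck 3 (remaining 80 kg)
23 kg → truck 3 (remaining 57 kg)
28 kg → truck 3 (remaining 29 kg)
24 kg → truck 3 (remaining 5 kg)
56 kg → truck 4 (remaining 44 kg)
62 kg → truck 5 (remaining 38 kg)
56 kg → truck 6 (remaining 44 kg)
28 kg → truck 6 (remaining 16 kg)
18 kg → truck 7 (remaining 82 kg)
60 kg → truck 7 (remaining 22 kg)
51 kg → truck 8 (remaining 49 kg)
11 kg → truck 8 (remaining 38 kg)
8 trucks × 100 kg = 800 kg; used 609 kg; unused 191 kg.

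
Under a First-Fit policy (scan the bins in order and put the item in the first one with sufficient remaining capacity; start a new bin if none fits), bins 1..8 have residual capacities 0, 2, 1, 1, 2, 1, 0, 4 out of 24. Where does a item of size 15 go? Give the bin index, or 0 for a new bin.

0

No bin has ≥ 15 free, so a new bin is opened.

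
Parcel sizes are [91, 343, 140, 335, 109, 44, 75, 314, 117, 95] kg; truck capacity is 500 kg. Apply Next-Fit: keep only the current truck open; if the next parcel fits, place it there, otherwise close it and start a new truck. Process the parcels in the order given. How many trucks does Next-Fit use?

91 kg → truck 1 (remaining 409 kg)
343 kg → truck 1 (remaining 66 kg)
140 kg → truck 2 (remaining 360 kg)
335 kg → truck 2 (remaining 25 kg)
109 kg → truck 3 (remaining 391 kg)
44 kg → truck 3 (remaining 347 kg)
75 kg → truck 3 (remaining 272 kg)
314 kg → truck 4 (remaining 186 kg)
117 kg → truck 4 (remaining 69 kg)
95 kg → truck 5 (remaining 405 kg)

5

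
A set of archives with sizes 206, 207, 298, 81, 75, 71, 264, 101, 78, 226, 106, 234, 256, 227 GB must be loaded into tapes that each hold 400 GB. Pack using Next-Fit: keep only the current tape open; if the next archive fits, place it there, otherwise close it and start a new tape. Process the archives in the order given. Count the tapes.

9

206 GB → tape 1 (remaining 194 GB)
207 GB → tape 2 (remaining 193 GB)
298 GB → tape 3 (remaining 102 GB)
81 GB → tape 3 (remaining 21 GB)
75 GB → tape 4 (remaining 325 GB)
71 GB → tape 4 (remaining 254 GB)
264 GB → tape 5 (remaining 136 GB)
101 GB → tape 5 (remaining 35 GB)
78 GB → tape 6 (remaining 322 GB)
226 GB → tape 6 (remaining 96 GB)
106 GB → tape 7 (remaining 294 GB)
234 GB → tape 7 (remaining 60 GB)
256 GB → tape 8 (remaining 144 GB)
227 GB → tape 9 (remaining 173 GB)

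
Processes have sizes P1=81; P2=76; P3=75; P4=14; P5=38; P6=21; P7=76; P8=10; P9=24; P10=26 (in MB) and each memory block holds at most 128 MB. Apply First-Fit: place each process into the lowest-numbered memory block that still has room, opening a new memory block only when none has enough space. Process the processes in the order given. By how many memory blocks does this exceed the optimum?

0

First-Fit: [81,14,21,10] [76,38] [75,24,26] [76] → 4 memory blocks.
Total size 441 MB; any packing needs at least ⌈441/128⌉ = 4 memory blocks.
So 4 is already optimal.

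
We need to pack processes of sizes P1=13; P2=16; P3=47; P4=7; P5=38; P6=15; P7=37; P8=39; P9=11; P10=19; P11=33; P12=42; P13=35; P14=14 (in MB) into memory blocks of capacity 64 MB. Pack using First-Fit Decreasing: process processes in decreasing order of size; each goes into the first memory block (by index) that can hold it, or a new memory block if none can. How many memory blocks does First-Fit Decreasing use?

7

Sorted descending: 47, 42, 39, 38, 37, 35, 33, 19, 16, 15, 14, 13, 11, 7.
Put 47 MB in memory block 1; 17 MB remain.
Put 42 MB in memory block 2; 22 MB remain.
Put 39 MB in memory block 3; 25 MB remain.
Put 38 MB in memory block 4; 26 MB remain.
Put 37 MB in memory block 5; 27 MB remain.
Put 35 MB in memory block 6; 29 MB remain.
Put 33 MB in memory block 7; 31 MB remain.
Put 19 MB in memory block 2; 3 MB remain.
Put 16 MB in memory block 1; 1 MB remain.
Put 15 MB in memory block 3; 10 MB remain.
Put 14 MB in memory block 4; 12 MB remain.
Put 13 MB in memory block 5; 14 MB remain.
Put 11 MB in memory block 4; 1 MB remain.
Put 7 MB in memory block 3; 3 MB remain.
Final memory blocks: [47,16] [42,19] [39,15,7] [38,14,11] [37,13] [35] [33].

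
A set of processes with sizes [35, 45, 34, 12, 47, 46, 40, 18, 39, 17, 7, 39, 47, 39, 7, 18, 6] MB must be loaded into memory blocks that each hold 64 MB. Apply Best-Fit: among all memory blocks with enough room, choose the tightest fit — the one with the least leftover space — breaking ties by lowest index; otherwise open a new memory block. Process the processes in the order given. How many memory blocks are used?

Put 35 MB in memory block 1; 29 MB remain.
Put 45 MB in memory block 2; 19 MB remain.
Put 34 MB in memory block 3; 30 MB remain.
Put 12 MB in memory block 2; 7 MB remain.
Put 47 MB in memory block 4; 17 MB remain.
Put 46 MB in memory block 5; 18 MB remain.
Put 40 MB in memory block 6; 24 MB remain.
Put 18 MB in memory block 5; 0 MB remain.
Put 39 MB in memory block 7; 25 MB remain.
Put 17 MB in memory block 4; 0 MB remain.
Put 7 MB in memory block 2; 0 MB remain.
Put 39 MB in memory block 8; 25 MB remain.
Put 47 MB in memory block 9; 17 MB remain.
Put 39 MB in memory block 10; 25 MB remain.
Put 7 MB in memory block 9; 10 MB remain.
Put 18 MB in memory block 6; 6 MB remain.
Put 6 MB in memory block 6; 0 MB remain.
Final memory blocks: [35] [45,12,7] [34] [47,17] [46,18] [40,18,6] [39] [39] [47,7] [39].

10 memory blocks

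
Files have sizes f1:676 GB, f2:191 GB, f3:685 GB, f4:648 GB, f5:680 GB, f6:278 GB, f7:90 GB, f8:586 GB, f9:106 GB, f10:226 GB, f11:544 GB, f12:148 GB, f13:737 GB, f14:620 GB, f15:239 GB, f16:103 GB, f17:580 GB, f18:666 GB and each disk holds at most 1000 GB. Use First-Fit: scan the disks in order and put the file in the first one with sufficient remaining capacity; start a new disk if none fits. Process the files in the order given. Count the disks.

disk 1: place f1 (676 GB), 324 GB left
disk 1: place f2 (191 GB), 133 GB left
disk 2: place f3 (685 GB), 315 GB left
disk 3: place f4 (648 GB), 352 GB left
disk 4: place f5 (680 GB), 320 GB left
disk 2: place f6 (278 GB), 37 GB left
disk 1: place f7 (90 GB), 43 GB left
disk 5: place f8 (586 GB), 414 GB left
disk 3: place f9 (106 GB), 246 GB left
disk 3: place f10 (226 GB), 20 GB left
disk 6: place f11 (544 GB), 456 GB left
disk 4: place f12 (148 GB), 172 GB left
disk 7: place f13 (737 GB), 263 GB left
disk 8: place f14 (620 GB), 380 GB left
disk 5: place f15 (239 GB), 175 GB left
disk 4: place f16 (103 GB), 69 GB left
disk 9: place f17 (580 GB), 420 GB left
disk 10: place f18 (666 GB), 334 GB left
Final disks: [676,191,90] [685,278] [648,106,226] [680,148,103] [586,239] [544] [737] [620] [580] [666].

10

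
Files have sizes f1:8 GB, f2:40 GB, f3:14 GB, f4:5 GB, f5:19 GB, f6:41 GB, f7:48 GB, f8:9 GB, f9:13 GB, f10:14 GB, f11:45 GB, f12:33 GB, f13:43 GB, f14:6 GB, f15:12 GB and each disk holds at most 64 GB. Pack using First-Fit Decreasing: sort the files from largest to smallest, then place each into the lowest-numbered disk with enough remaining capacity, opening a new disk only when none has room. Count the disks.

6

Sorted descending: 48, 45, 43, 41, 40, 33, 19, 14, 14, 13, 12, 9, 8, 6, 5.
disk 1: place 48 GB, 16 GB left
disk 2: place 45 GB, 19 GB left
disk 3: place 43 GB, 21 GB left
disk 4: place 41 GB, 23 GB left
disk 5: place 40 GB, 24 GB left
disk 6: place 33 GB, 31 GB left
disk 2: place 19 GB, 0 GB left
disk 1: place 14 GB, 2 GB left
disk 3: place 14 GB, 7 GB left
disk 4: place 13 GB, 10 GB left
disk 5: place 12 GB, 12 GB left
disk 4: place 9 GB, 1 GB left
disk 5: place 8 GB, 4 GB left
disk 3: place 6 GB, 1 GB left
disk 6: place 5 GB, 26 GB left
Final disks: [48,14] [45,19] [43,14,6] [41,13,9] [40,12,8] [33,5].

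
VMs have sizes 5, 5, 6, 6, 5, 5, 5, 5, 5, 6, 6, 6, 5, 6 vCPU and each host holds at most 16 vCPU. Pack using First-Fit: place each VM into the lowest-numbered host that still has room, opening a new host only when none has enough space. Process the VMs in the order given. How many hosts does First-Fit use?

6

5 vCPU → host 1 (remaining 11 vCPU)
5 vCPU → host 1 (remaining 6 vCPU)
6 vCPU → host 1 (remaining 0 vCPU)
6 vCPU → host 2 (remaining 10 vCPU)
5 vCPU → host 2 (remaining 5 vCPU)
5 vCPU → host 2 (remaining 0 vCPU)
5 vCPU → host 3 (remaining 11 vCPU)
5 vCPU → host 3 (remaining 6 vCPU)
5 vCPU → host 3 (remaining 1 vCPU)
6 vCPU → host 4 (remaining 10 vCPU)
6 vCPU → host 4 (remaining 4 vCPU)
6 vCPU → host 5 (remaining 10 vCPU)
5 vCPU → host 5 (remaining 5 vCPU)
6 vCPU → host 6 (remaining 10 vCPU)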